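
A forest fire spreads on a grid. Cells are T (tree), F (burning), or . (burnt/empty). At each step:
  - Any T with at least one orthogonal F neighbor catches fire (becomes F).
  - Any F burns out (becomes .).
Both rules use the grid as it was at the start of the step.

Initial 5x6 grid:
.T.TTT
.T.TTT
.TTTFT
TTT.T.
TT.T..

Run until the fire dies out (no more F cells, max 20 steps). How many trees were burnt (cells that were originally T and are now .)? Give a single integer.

Answer: 18

Derivation:
Step 1: +4 fires, +1 burnt (F count now 4)
Step 2: +4 fires, +4 burnt (F count now 4)
Step 3: +4 fires, +4 burnt (F count now 4)
Step 4: +2 fires, +4 burnt (F count now 2)
Step 5: +3 fires, +2 burnt (F count now 3)
Step 6: +1 fires, +3 burnt (F count now 1)
Step 7: +0 fires, +1 burnt (F count now 0)
Fire out after step 7
Initially T: 19, now '.': 29
Total burnt (originally-T cells now '.'): 18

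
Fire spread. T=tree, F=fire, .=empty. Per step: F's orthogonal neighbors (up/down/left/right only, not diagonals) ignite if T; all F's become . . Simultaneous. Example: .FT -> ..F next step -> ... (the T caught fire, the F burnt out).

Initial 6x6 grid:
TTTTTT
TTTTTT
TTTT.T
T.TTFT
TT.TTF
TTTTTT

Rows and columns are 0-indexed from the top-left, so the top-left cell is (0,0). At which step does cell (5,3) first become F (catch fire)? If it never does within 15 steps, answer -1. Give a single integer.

Step 1: cell (5,3)='T' (+4 fires, +2 burnt)
Step 2: cell (5,3)='T' (+5 fires, +4 burnt)
Step 3: cell (5,3)='F' (+4 fires, +5 burnt)
  -> target ignites at step 3
Step 4: cell (5,3)='.' (+6 fires, +4 burnt)
Step 5: cell (5,3)='.' (+5 fires, +6 burnt)
Step 6: cell (5,3)='.' (+5 fires, +5 burnt)
Step 7: cell (5,3)='.' (+2 fires, +5 burnt)
Step 8: cell (5,3)='.' (+0 fires, +2 burnt)
  fire out at step 8

3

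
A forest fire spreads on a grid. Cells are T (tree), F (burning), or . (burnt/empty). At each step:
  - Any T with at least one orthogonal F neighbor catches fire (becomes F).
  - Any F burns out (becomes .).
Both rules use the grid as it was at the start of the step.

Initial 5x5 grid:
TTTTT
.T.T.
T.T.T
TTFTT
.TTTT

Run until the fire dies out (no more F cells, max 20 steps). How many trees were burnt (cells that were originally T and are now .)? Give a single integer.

Step 1: +4 fires, +1 burnt (F count now 4)
Step 2: +4 fires, +4 burnt (F count now 4)
Step 3: +3 fires, +4 burnt (F count now 3)
Step 4: +0 fires, +3 burnt (F count now 0)
Fire out after step 4
Initially T: 18, now '.': 18
Total burnt (originally-T cells now '.'): 11

Answer: 11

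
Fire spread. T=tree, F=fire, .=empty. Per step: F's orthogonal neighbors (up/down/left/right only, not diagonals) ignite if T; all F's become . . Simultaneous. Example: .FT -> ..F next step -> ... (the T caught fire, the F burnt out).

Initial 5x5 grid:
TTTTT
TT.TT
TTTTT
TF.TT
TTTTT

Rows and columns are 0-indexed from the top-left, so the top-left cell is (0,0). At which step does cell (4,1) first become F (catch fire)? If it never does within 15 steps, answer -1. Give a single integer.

Step 1: cell (4,1)='F' (+3 fires, +1 burnt)
  -> target ignites at step 1
Step 2: cell (4,1)='.' (+5 fires, +3 burnt)
Step 3: cell (4,1)='.' (+4 fires, +5 burnt)
Step 4: cell (4,1)='.' (+6 fires, +4 burnt)
Step 5: cell (4,1)='.' (+3 fires, +6 burnt)
Step 6: cell (4,1)='.' (+1 fires, +3 burnt)
Step 7: cell (4,1)='.' (+0 fires, +1 burnt)
  fire out at step 7

1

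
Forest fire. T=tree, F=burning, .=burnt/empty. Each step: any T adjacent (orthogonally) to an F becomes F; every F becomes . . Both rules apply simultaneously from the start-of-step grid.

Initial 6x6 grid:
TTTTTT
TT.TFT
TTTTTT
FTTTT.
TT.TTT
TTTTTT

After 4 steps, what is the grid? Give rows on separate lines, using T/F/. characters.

Step 1: 7 trees catch fire, 2 burn out
  TTTTFT
  TT.F.F
  FTTTFT
  .FTTT.
  FT.TTT
  TTTTTT
Step 2: 10 trees catch fire, 7 burn out
  TTTF.F
  FT....
  .FTF.F
  ..FTF.
  .F.TTT
  FTTTTT
Step 3: 7 trees catch fire, 10 burn out
  FTF...
  .F....
  ..F...
  ...F..
  ...TFT
  .FTTTT
Step 4: 5 trees catch fire, 7 burn out
  .F....
  ......
  ......
  ......
  ...F.F
  ..FTFT

.F....
......
......
......
...F.F
..FTFT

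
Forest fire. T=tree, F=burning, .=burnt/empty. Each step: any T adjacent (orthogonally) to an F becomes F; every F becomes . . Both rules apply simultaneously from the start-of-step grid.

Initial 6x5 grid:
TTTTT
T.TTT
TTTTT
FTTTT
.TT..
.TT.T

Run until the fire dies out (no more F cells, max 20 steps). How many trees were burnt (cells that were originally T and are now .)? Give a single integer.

Answer: 22

Derivation:
Step 1: +2 fires, +1 burnt (F count now 2)
Step 2: +4 fires, +2 burnt (F count now 4)
Step 3: +5 fires, +4 burnt (F count now 5)
Step 4: +5 fires, +5 burnt (F count now 5)
Step 5: +3 fires, +5 burnt (F count now 3)
Step 6: +2 fires, +3 burnt (F count now 2)
Step 7: +1 fires, +2 burnt (F count now 1)
Step 8: +0 fires, +1 burnt (F count now 0)
Fire out after step 8
Initially T: 23, now '.': 29
Total burnt (originally-T cells now '.'): 22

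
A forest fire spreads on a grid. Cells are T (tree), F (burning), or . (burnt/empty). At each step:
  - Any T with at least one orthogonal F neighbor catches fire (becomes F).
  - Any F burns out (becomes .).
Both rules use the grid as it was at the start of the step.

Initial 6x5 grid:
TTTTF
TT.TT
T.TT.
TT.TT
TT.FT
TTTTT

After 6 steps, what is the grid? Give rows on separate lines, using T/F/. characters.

Step 1: 5 trees catch fire, 2 burn out
  TTTF.
  TT.TF
  T.TT.
  TT.FT
  TT..F
  TTTFT
Step 2: 6 trees catch fire, 5 burn out
  TTF..
  TT.F.
  T.TF.
  TT..F
  TT...
  TTF.F
Step 3: 3 trees catch fire, 6 burn out
  TF...
  TT...
  T.F..
  TT...
  TT...
  TF...
Step 4: 4 trees catch fire, 3 burn out
  F....
  TF...
  T....
  TT...
  TF...
  F....
Step 5: 3 trees catch fire, 4 burn out
  .....
  F....
  T....
  TF...
  F....
  .....
Step 6: 2 trees catch fire, 3 burn out
  .....
  .....
  F....
  F....
  .....
  .....

.....
.....
F....
F....
.....
.....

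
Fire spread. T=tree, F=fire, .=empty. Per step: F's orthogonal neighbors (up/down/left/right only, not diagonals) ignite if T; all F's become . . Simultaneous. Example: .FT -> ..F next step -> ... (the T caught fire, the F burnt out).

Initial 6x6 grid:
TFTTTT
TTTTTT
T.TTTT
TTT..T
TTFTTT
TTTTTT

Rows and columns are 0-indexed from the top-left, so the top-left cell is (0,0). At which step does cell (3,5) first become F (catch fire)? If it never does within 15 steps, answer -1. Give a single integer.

Step 1: cell (3,5)='T' (+7 fires, +2 burnt)
Step 2: cell (3,5)='T' (+9 fires, +7 burnt)
Step 3: cell (3,5)='T' (+8 fires, +9 burnt)
Step 4: cell (3,5)='F' (+5 fires, +8 burnt)
  -> target ignites at step 4
Step 5: cell (3,5)='.' (+2 fires, +5 burnt)
Step 6: cell (3,5)='.' (+0 fires, +2 burnt)
  fire out at step 6

4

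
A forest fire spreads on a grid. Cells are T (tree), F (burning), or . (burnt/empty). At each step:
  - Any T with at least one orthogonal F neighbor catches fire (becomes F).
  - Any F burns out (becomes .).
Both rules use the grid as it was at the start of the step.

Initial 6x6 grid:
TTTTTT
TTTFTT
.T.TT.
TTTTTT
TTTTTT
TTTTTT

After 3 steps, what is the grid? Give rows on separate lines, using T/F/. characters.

Step 1: 4 trees catch fire, 1 burn out
  TTTFTT
  TTF.FT
  .T.FT.
  TTTTTT
  TTTTTT
  TTTTTT
Step 2: 6 trees catch fire, 4 burn out
  TTF.FT
  TF...F
  .T..F.
  TTTFTT
  TTTTTT
  TTTTTT
Step 3: 7 trees catch fire, 6 burn out
  TF...F
  F.....
  .F....
  TTF.FT
  TTTFTT
  TTTTTT

TF...F
F.....
.F....
TTF.FT
TTTFTT
TTTTTT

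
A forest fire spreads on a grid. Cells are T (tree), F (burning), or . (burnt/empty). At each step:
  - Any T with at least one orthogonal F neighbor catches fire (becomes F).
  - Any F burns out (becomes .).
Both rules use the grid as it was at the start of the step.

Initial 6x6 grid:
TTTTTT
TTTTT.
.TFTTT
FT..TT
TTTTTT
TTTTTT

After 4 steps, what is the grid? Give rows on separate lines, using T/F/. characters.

Step 1: 5 trees catch fire, 2 burn out
  TTTTTT
  TTFTT.
  .F.FTT
  .F..TT
  FTTTTT
  TTTTTT
Step 2: 6 trees catch fire, 5 burn out
  TTFTTT
  TF.FT.
  ....FT
  ....TT
  .FTTTT
  FTTTTT
Step 3: 8 trees catch fire, 6 burn out
  TF.FTT
  F...F.
  .....F
  ....FT
  ..FTTT
  .FTTTT
Step 4: 6 trees catch fire, 8 burn out
  F...FT
  ......
  ......
  .....F
  ...FFT
  ..FTTT

F...FT
......
......
.....F
...FFT
..FTTT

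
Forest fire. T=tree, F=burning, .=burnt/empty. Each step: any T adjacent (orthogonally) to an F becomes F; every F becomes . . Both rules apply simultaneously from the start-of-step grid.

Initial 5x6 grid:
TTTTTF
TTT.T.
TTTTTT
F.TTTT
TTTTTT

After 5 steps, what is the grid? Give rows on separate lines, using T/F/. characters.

Step 1: 3 trees catch fire, 2 burn out
  TTTTF.
  TTT.T.
  FTTTTT
  ..TTTT
  FTTTTT
Step 2: 5 trees catch fire, 3 burn out
  TTTF..
  FTT.F.
  .FTTTT
  ..TTTT
  .FTTTT
Step 3: 6 trees catch fire, 5 burn out
  FTF...
  .FT...
  ..FTFT
  ..TTTT
  ..FTTT
Step 4: 7 trees catch fire, 6 burn out
  .F....
  ..F...
  ...F.F
  ..FTFT
  ...FTT
Step 5: 3 trees catch fire, 7 burn out
  ......
  ......
  ......
  ...F.F
  ....FT

......
......
......
...F.F
....FT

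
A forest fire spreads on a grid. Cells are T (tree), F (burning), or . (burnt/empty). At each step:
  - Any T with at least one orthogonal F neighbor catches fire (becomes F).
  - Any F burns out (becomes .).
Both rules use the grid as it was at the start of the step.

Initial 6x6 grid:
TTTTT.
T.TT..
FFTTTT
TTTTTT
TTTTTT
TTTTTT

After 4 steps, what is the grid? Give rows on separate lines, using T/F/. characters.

Step 1: 4 trees catch fire, 2 burn out
  TTTTT.
  F.TT..
  ..FTTT
  FFTTTT
  TTTTTT
  TTTTTT
Step 2: 6 trees catch fire, 4 burn out
  FTTTT.
  ..FT..
  ...FTT
  ..FTTT
  FFTTTT
  TTTTTT
Step 3: 8 trees catch fire, 6 burn out
  .FFTT.
  ...F..
  ....FT
  ...FTT
  ..FTTT
  FFTTTT
Step 4: 5 trees catch fire, 8 burn out
  ...FT.
  ......
  .....F
  ....FT
  ...FTT
  ..FTTT

...FT.
......
.....F
....FT
...FTT
..FTTT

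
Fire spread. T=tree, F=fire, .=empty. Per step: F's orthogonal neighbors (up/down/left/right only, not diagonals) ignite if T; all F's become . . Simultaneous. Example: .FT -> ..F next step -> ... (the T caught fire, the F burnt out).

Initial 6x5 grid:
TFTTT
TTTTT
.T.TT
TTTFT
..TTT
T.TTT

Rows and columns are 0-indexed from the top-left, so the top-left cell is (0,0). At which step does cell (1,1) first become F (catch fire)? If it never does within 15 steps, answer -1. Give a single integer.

Step 1: cell (1,1)='F' (+7 fires, +2 burnt)
  -> target ignites at step 1
Step 2: cell (1,1)='.' (+10 fires, +7 burnt)
Step 3: cell (1,1)='.' (+5 fires, +10 burnt)
Step 4: cell (1,1)='.' (+0 fires, +5 burnt)
  fire out at step 4

1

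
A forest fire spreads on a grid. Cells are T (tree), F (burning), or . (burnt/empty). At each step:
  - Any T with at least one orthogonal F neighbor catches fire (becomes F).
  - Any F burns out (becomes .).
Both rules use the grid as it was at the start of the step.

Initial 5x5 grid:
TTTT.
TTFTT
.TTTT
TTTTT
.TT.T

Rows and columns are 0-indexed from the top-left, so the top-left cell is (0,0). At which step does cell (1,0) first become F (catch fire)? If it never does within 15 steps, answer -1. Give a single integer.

Step 1: cell (1,0)='T' (+4 fires, +1 burnt)
Step 2: cell (1,0)='F' (+7 fires, +4 burnt)
  -> target ignites at step 2
Step 3: cell (1,0)='.' (+5 fires, +7 burnt)
Step 4: cell (1,0)='.' (+3 fires, +5 burnt)
Step 5: cell (1,0)='.' (+1 fires, +3 burnt)
Step 6: cell (1,0)='.' (+0 fires, +1 burnt)
  fire out at step 6

2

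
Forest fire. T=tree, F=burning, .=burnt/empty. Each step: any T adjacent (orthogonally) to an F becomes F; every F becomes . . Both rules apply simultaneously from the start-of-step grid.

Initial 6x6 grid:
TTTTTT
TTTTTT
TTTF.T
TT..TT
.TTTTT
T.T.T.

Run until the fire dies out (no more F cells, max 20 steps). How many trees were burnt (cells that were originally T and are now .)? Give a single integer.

Step 1: +2 fires, +1 burnt (F count now 2)
Step 2: +4 fires, +2 burnt (F count now 4)
Step 3: +6 fires, +4 burnt (F count now 6)
Step 4: +6 fires, +6 burnt (F count now 6)
Step 5: +3 fires, +6 burnt (F count now 3)
Step 6: +4 fires, +3 burnt (F count now 4)
Step 7: +1 fires, +4 burnt (F count now 1)
Step 8: +1 fires, +1 burnt (F count now 1)
Step 9: +0 fires, +1 burnt (F count now 0)
Fire out after step 9
Initially T: 28, now '.': 35
Total burnt (originally-T cells now '.'): 27

Answer: 27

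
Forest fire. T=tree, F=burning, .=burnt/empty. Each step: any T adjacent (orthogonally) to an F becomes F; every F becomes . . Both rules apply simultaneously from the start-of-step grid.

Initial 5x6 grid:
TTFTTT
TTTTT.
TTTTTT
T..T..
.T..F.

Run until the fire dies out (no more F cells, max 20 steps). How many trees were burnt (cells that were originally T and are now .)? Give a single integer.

Step 1: +3 fires, +2 burnt (F count now 3)
Step 2: +5 fires, +3 burnt (F count now 5)
Step 3: +5 fires, +5 burnt (F count now 5)
Step 4: +3 fires, +5 burnt (F count now 3)
Step 5: +2 fires, +3 burnt (F count now 2)
Step 6: +0 fires, +2 burnt (F count now 0)
Fire out after step 6
Initially T: 19, now '.': 29
Total burnt (originally-T cells now '.'): 18

Answer: 18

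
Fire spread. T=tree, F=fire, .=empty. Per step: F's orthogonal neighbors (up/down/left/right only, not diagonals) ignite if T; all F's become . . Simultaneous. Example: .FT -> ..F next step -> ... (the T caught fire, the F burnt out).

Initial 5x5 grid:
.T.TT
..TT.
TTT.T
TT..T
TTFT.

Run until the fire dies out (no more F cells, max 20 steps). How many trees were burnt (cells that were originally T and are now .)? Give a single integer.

Answer: 12

Derivation:
Step 1: +2 fires, +1 burnt (F count now 2)
Step 2: +2 fires, +2 burnt (F count now 2)
Step 3: +2 fires, +2 burnt (F count now 2)
Step 4: +2 fires, +2 burnt (F count now 2)
Step 5: +1 fires, +2 burnt (F count now 1)
Step 6: +1 fires, +1 burnt (F count now 1)
Step 7: +1 fires, +1 burnt (F count now 1)
Step 8: +1 fires, +1 burnt (F count now 1)
Step 9: +0 fires, +1 burnt (F count now 0)
Fire out after step 9
Initially T: 15, now '.': 22
Total burnt (originally-T cells now '.'): 12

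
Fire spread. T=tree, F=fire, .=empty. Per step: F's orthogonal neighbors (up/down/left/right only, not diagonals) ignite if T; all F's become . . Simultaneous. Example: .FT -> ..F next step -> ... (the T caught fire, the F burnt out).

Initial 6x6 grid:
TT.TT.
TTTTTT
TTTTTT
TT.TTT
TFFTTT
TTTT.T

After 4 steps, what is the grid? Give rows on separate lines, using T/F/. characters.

Step 1: 5 trees catch fire, 2 burn out
  TT.TT.
  TTTTTT
  TTTTTT
  TF.TTT
  F..FTT
  TFFT.T
Step 2: 6 trees catch fire, 5 burn out
  TT.TT.
  TTTTTT
  TFTTTT
  F..FTT
  ....FT
  F..F.T
Step 3: 6 trees catch fire, 6 burn out
  TT.TT.
  TFTTTT
  F.FFTT
  ....FT
  .....F
  .....T
Step 4: 7 trees catch fire, 6 burn out
  TF.TT.
  F.FFTT
  ....FT
  .....F
  ......
  .....F

TF.TT.
F.FFTT
....FT
.....F
......
.....F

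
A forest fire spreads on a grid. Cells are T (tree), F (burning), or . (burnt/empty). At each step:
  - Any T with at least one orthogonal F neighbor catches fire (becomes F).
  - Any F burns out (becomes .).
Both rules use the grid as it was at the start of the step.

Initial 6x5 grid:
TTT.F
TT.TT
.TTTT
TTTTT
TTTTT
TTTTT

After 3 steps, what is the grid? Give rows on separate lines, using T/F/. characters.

Step 1: 1 trees catch fire, 1 burn out
  TTT..
  TT.TF
  .TTTT
  TTTTT
  TTTTT
  TTTTT
Step 2: 2 trees catch fire, 1 burn out
  TTT..
  TT.F.
  .TTTF
  TTTTT
  TTTTT
  TTTTT
Step 3: 2 trees catch fire, 2 burn out
  TTT..
  TT...
  .TTF.
  TTTTF
  TTTTT
  TTTTT

TTT..
TT...
.TTF.
TTTTF
TTTTT
TTTTT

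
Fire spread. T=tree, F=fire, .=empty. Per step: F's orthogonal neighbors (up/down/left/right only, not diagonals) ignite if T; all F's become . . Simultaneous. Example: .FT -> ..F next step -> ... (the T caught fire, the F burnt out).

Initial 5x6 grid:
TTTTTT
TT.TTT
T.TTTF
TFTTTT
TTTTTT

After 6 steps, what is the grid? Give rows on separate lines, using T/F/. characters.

Step 1: 6 trees catch fire, 2 burn out
  TTTTTT
  TT.TTF
  T.TTF.
  F.FTTF
  TFTTTT
Step 2: 10 trees catch fire, 6 burn out
  TTTTTF
  TT.TF.
  F.FF..
  ...FF.
  F.FTTF
Step 3: 5 trees catch fire, 10 burn out
  TTTTF.
  FT.F..
  ......
  ......
  ...FF.
Step 4: 3 trees catch fire, 5 burn out
  FTTF..
  .F....
  ......
  ......
  ......
Step 5: 2 trees catch fire, 3 burn out
  .FF...
  ......
  ......
  ......
  ......
Step 6: 0 trees catch fire, 2 burn out
  ......
  ......
  ......
  ......
  ......

......
......
......
......
......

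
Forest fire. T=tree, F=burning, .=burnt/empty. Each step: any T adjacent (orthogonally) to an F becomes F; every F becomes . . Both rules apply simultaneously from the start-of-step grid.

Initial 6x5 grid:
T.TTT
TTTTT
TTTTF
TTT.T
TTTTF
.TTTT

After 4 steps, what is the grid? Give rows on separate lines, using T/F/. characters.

Step 1: 5 trees catch fire, 2 burn out
  T.TTT
  TTTTF
  TTTF.
  TTT.F
  TTTF.
  .TTTF
Step 2: 5 trees catch fire, 5 burn out
  T.TTF
  TTTF.
  TTF..
  TTT..
  TTF..
  .TTF.
Step 3: 6 trees catch fire, 5 burn out
  T.TF.
  TTF..
  TF...
  TTF..
  TF...
  .TF..
Step 4: 6 trees catch fire, 6 burn out
  T.F..
  TF...
  F....
  TF...
  F....
  .F...

T.F..
TF...
F....
TF...
F....
.F...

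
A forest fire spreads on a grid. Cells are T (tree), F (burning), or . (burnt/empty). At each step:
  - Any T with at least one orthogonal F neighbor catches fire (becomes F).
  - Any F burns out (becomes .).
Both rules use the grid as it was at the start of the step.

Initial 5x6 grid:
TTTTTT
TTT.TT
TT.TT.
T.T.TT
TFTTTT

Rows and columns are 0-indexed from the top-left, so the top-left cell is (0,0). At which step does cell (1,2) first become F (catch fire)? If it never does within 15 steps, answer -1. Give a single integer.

Step 1: cell (1,2)='T' (+2 fires, +1 burnt)
Step 2: cell (1,2)='T' (+3 fires, +2 burnt)
Step 3: cell (1,2)='T' (+2 fires, +3 burnt)
Step 4: cell (1,2)='T' (+4 fires, +2 burnt)
Step 5: cell (1,2)='T' (+4 fires, +4 burnt)
Step 6: cell (1,2)='F' (+4 fires, +4 burnt)
  -> target ignites at step 6
Step 7: cell (1,2)='.' (+3 fires, +4 burnt)
Step 8: cell (1,2)='.' (+2 fires, +3 burnt)
Step 9: cell (1,2)='.' (+0 fires, +2 burnt)
  fire out at step 9

6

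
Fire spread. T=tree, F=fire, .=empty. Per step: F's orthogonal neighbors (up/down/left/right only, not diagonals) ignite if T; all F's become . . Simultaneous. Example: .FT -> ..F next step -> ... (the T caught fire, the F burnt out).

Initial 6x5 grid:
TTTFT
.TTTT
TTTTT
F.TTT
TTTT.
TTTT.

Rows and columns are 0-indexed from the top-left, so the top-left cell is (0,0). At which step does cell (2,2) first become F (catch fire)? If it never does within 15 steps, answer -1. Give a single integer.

Step 1: cell (2,2)='T' (+5 fires, +2 burnt)
Step 2: cell (2,2)='T' (+7 fires, +5 burnt)
Step 3: cell (2,2)='F' (+7 fires, +7 burnt)
  -> target ignites at step 3
Step 4: cell (2,2)='.' (+4 fires, +7 burnt)
Step 5: cell (2,2)='.' (+1 fires, +4 burnt)
Step 6: cell (2,2)='.' (+0 fires, +1 burnt)
  fire out at step 6

3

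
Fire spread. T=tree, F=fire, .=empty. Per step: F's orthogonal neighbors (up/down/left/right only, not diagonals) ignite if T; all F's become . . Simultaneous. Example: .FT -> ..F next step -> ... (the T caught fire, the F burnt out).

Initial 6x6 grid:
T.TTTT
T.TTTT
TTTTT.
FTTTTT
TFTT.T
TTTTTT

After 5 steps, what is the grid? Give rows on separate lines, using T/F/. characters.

Step 1: 5 trees catch fire, 2 burn out
  T.TTTT
  T.TTTT
  FTTTT.
  .FTTTT
  F.FT.T
  TFTTTT
Step 2: 6 trees catch fire, 5 burn out
  T.TTTT
  F.TTTT
  .FTTT.
  ..FTTT
  ...F.T
  F.FTTT
Step 3: 4 trees catch fire, 6 burn out
  F.TTTT
  ..TTTT
  ..FTT.
  ...FTT
  .....T
  ...FTT
Step 4: 4 trees catch fire, 4 burn out
  ..TTTT
  ..FTTT
  ...FT.
  ....FT
  .....T
  ....FT
Step 5: 5 trees catch fire, 4 burn out
  ..FTTT
  ...FTT
  ....F.
  .....F
  .....T
  .....F

..FTTT
...FTT
....F.
.....F
.....T
.....F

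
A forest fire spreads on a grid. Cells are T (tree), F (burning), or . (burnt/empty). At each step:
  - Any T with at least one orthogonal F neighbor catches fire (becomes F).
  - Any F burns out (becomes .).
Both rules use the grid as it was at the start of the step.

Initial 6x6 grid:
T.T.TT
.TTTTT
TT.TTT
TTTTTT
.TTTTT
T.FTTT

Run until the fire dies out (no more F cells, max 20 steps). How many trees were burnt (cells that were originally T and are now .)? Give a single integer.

Step 1: +2 fires, +1 burnt (F count now 2)
Step 2: +4 fires, +2 burnt (F count now 4)
Step 3: +4 fires, +4 burnt (F count now 4)
Step 4: +5 fires, +4 burnt (F count now 5)
Step 5: +5 fires, +5 burnt (F count now 5)
Step 6: +3 fires, +5 burnt (F count now 3)
Step 7: +3 fires, +3 burnt (F count now 3)
Step 8: +1 fires, +3 burnt (F count now 1)
Step 9: +0 fires, +1 burnt (F count now 0)
Fire out after step 9
Initially T: 29, now '.': 34
Total burnt (originally-T cells now '.'): 27

Answer: 27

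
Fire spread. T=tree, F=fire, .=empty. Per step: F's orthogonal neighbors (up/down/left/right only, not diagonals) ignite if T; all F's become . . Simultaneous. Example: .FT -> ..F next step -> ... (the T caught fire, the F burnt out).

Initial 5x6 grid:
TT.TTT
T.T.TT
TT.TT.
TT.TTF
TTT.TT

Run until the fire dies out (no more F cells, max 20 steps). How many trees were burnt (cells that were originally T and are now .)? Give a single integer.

Step 1: +2 fires, +1 burnt (F count now 2)
Step 2: +3 fires, +2 burnt (F count now 3)
Step 3: +2 fires, +3 burnt (F count now 2)
Step 4: +2 fires, +2 burnt (F count now 2)
Step 5: +2 fires, +2 burnt (F count now 2)
Step 6: +0 fires, +2 burnt (F count now 0)
Fire out after step 6
Initially T: 22, now '.': 19
Total burnt (originally-T cells now '.'): 11

Answer: 11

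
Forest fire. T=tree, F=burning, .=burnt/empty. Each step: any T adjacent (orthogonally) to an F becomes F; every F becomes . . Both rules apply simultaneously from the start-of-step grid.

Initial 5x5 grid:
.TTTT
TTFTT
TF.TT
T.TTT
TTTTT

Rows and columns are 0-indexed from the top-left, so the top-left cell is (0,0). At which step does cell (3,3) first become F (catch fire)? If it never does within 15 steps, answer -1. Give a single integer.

Step 1: cell (3,3)='T' (+4 fires, +2 burnt)
Step 2: cell (3,3)='T' (+6 fires, +4 burnt)
Step 3: cell (3,3)='F' (+4 fires, +6 burnt)
  -> target ignites at step 3
Step 4: cell (3,3)='.' (+4 fires, +4 burnt)
Step 5: cell (3,3)='.' (+2 fires, +4 burnt)
Step 6: cell (3,3)='.' (+0 fires, +2 burnt)
  fire out at step 6

3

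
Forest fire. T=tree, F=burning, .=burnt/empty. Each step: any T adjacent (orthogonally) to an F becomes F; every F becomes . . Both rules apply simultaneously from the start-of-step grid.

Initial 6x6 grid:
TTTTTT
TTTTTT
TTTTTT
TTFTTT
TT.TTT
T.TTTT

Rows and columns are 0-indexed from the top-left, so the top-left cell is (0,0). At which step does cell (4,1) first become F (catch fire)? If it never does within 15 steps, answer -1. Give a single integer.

Step 1: cell (4,1)='T' (+3 fires, +1 burnt)
Step 2: cell (4,1)='F' (+7 fires, +3 burnt)
  -> target ignites at step 2
Step 3: cell (4,1)='.' (+9 fires, +7 burnt)
Step 4: cell (4,1)='.' (+9 fires, +9 burnt)
Step 5: cell (4,1)='.' (+4 fires, +9 burnt)
Step 6: cell (4,1)='.' (+1 fires, +4 burnt)
Step 7: cell (4,1)='.' (+0 fires, +1 burnt)
  fire out at step 7

2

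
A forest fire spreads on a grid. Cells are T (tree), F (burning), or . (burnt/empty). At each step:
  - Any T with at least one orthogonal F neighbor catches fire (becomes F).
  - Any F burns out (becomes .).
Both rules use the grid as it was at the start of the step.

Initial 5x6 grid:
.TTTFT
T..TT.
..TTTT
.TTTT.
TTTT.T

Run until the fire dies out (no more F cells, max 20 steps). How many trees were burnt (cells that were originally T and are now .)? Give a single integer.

Answer: 18

Derivation:
Step 1: +3 fires, +1 burnt (F count now 3)
Step 2: +3 fires, +3 burnt (F count now 3)
Step 3: +4 fires, +3 burnt (F count now 4)
Step 4: +2 fires, +4 burnt (F count now 2)
Step 5: +2 fires, +2 burnt (F count now 2)
Step 6: +2 fires, +2 burnt (F count now 2)
Step 7: +1 fires, +2 burnt (F count now 1)
Step 8: +1 fires, +1 burnt (F count now 1)
Step 9: +0 fires, +1 burnt (F count now 0)
Fire out after step 9
Initially T: 20, now '.': 28
Total burnt (originally-T cells now '.'): 18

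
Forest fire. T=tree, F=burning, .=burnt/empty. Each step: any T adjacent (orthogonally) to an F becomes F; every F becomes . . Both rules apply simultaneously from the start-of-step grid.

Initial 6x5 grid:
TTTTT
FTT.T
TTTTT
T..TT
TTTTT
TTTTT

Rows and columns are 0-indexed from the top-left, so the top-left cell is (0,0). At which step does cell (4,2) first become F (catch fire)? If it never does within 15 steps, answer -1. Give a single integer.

Step 1: cell (4,2)='T' (+3 fires, +1 burnt)
Step 2: cell (4,2)='T' (+4 fires, +3 burnt)
Step 3: cell (4,2)='T' (+3 fires, +4 burnt)
Step 4: cell (4,2)='T' (+4 fires, +3 burnt)
Step 5: cell (4,2)='F' (+5 fires, +4 burnt)
  -> target ignites at step 5
Step 6: cell (4,2)='.' (+4 fires, +5 burnt)
Step 7: cell (4,2)='.' (+2 fires, +4 burnt)
Step 8: cell (4,2)='.' (+1 fires, +2 burnt)
Step 9: cell (4,2)='.' (+0 fires, +1 burnt)
  fire out at step 9

5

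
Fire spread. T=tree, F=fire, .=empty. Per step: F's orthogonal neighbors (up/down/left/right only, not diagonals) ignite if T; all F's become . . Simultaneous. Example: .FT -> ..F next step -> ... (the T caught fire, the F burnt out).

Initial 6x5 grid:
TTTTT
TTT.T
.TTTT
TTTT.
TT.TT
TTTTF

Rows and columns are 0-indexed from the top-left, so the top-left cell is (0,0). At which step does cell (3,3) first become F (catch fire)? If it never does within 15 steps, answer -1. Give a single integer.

Step 1: cell (3,3)='T' (+2 fires, +1 burnt)
Step 2: cell (3,3)='T' (+2 fires, +2 burnt)
Step 3: cell (3,3)='F' (+2 fires, +2 burnt)
  -> target ignites at step 3
Step 4: cell (3,3)='.' (+4 fires, +2 burnt)
Step 5: cell (3,3)='.' (+4 fires, +4 burnt)
Step 6: cell (3,3)='.' (+4 fires, +4 burnt)
Step 7: cell (3,3)='.' (+3 fires, +4 burnt)
Step 8: cell (3,3)='.' (+3 fires, +3 burnt)
Step 9: cell (3,3)='.' (+1 fires, +3 burnt)
Step 10: cell (3,3)='.' (+0 fires, +1 burnt)
  fire out at step 10

3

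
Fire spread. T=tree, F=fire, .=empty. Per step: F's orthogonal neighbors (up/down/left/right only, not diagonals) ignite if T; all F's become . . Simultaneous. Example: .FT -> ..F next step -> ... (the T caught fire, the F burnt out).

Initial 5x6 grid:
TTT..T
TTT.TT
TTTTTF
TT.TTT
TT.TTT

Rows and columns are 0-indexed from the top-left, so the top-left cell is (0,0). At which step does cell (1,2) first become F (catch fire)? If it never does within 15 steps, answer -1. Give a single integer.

Step 1: cell (1,2)='T' (+3 fires, +1 burnt)
Step 2: cell (1,2)='T' (+5 fires, +3 burnt)
Step 3: cell (1,2)='T' (+3 fires, +5 burnt)
Step 4: cell (1,2)='F' (+3 fires, +3 burnt)
  -> target ignites at step 4
Step 5: cell (1,2)='.' (+4 fires, +3 burnt)
Step 6: cell (1,2)='.' (+4 fires, +4 burnt)
Step 7: cell (1,2)='.' (+2 fires, +4 burnt)
Step 8: cell (1,2)='.' (+0 fires, +2 burnt)
  fire out at step 8

4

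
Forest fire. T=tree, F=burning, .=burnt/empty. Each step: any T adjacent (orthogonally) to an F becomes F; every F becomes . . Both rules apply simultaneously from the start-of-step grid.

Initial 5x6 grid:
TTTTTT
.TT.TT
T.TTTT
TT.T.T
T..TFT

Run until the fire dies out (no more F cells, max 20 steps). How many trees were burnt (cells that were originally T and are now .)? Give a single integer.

Step 1: +2 fires, +1 burnt (F count now 2)
Step 2: +2 fires, +2 burnt (F count now 2)
Step 3: +2 fires, +2 burnt (F count now 2)
Step 4: +3 fires, +2 burnt (F count now 3)
Step 5: +3 fires, +3 burnt (F count now 3)
Step 6: +3 fires, +3 burnt (F count now 3)
Step 7: +2 fires, +3 burnt (F count now 2)
Step 8: +1 fires, +2 burnt (F count now 1)
Step 9: +0 fires, +1 burnt (F count now 0)
Fire out after step 9
Initially T: 22, now '.': 26
Total burnt (originally-T cells now '.'): 18

Answer: 18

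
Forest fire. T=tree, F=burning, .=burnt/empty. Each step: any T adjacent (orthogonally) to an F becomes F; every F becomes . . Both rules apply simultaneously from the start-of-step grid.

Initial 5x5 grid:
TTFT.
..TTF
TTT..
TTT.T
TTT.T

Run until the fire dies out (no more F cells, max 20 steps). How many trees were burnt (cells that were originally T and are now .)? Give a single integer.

Step 1: +4 fires, +2 burnt (F count now 4)
Step 2: +2 fires, +4 burnt (F count now 2)
Step 3: +2 fires, +2 burnt (F count now 2)
Step 4: +3 fires, +2 burnt (F count now 3)
Step 5: +2 fires, +3 burnt (F count now 2)
Step 6: +1 fires, +2 burnt (F count now 1)
Step 7: +0 fires, +1 burnt (F count now 0)
Fire out after step 7
Initially T: 16, now '.': 23
Total burnt (originally-T cells now '.'): 14

Answer: 14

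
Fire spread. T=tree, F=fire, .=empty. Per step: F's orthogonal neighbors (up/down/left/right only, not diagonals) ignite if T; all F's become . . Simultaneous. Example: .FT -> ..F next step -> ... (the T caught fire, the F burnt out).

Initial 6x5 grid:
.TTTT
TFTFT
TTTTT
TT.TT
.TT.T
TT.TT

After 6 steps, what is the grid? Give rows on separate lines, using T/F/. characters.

Step 1: 7 trees catch fire, 2 burn out
  .FTFT
  F.F.F
  TFTFT
  TT.TT
  .TT.T
  TT.TT
Step 2: 7 trees catch fire, 7 burn out
  ..F.F
  .....
  F.F.F
  TF.FT
  .TT.T
  TT.TT
Step 3: 3 trees catch fire, 7 burn out
  .....
  .....
  .....
  F...F
  .FT.T
  TT.TT
Step 4: 3 trees catch fire, 3 burn out
  .....
  .....
  .....
  .....
  ..F.F
  TF.TT
Step 5: 2 trees catch fire, 3 burn out
  .....
  .....
  .....
  .....
  .....
  F..TF
Step 6: 1 trees catch fire, 2 burn out
  .....
  .....
  .....
  .....
  .....
  ...F.

.....
.....
.....
.....
.....
...F.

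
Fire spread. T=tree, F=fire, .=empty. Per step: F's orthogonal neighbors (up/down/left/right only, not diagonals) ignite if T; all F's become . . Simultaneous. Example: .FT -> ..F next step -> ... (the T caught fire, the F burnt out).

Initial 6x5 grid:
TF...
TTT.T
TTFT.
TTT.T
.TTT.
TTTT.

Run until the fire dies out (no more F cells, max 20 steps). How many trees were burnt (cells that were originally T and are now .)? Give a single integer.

Step 1: +6 fires, +2 burnt (F count now 6)
Step 2: +4 fires, +6 burnt (F count now 4)
Step 3: +4 fires, +4 burnt (F count now 4)
Step 4: +2 fires, +4 burnt (F count now 2)
Step 5: +1 fires, +2 burnt (F count now 1)
Step 6: +0 fires, +1 burnt (F count now 0)
Fire out after step 6
Initially T: 19, now '.': 28
Total burnt (originally-T cells now '.'): 17

Answer: 17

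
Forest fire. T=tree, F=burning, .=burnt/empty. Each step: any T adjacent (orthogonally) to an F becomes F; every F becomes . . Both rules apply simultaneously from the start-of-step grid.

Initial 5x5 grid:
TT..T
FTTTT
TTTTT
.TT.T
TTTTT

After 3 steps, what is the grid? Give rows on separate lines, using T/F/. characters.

Step 1: 3 trees catch fire, 1 burn out
  FT..T
  .FTTT
  FTTTT
  .TT.T
  TTTTT
Step 2: 3 trees catch fire, 3 burn out
  .F..T
  ..FTT
  .FTTT
  .TT.T
  TTTTT
Step 3: 3 trees catch fire, 3 burn out
  ....T
  ...FT
  ..FTT
  .FT.T
  TTTTT

....T
...FT
..FTT
.FT.T
TTTTT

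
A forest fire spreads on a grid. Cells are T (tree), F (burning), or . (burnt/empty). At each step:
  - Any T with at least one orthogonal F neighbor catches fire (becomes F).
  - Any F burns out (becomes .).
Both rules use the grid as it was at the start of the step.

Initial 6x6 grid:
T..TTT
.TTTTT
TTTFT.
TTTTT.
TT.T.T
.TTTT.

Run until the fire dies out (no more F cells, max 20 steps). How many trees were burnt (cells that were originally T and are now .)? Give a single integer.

Answer: 24

Derivation:
Step 1: +4 fires, +1 burnt (F count now 4)
Step 2: +7 fires, +4 burnt (F count now 7)
Step 3: +6 fires, +7 burnt (F count now 6)
Step 4: +5 fires, +6 burnt (F count now 5)
Step 5: +2 fires, +5 burnt (F count now 2)
Step 6: +0 fires, +2 burnt (F count now 0)
Fire out after step 6
Initially T: 26, now '.': 34
Total burnt (originally-T cells now '.'): 24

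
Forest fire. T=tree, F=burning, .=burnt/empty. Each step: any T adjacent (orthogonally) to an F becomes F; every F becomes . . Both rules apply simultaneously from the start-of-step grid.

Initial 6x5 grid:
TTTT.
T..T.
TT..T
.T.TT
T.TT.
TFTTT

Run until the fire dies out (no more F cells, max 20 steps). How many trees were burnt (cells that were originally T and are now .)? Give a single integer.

Step 1: +2 fires, +1 burnt (F count now 2)
Step 2: +3 fires, +2 burnt (F count now 3)
Step 3: +2 fires, +3 burnt (F count now 2)
Step 4: +1 fires, +2 burnt (F count now 1)
Step 5: +1 fires, +1 burnt (F count now 1)
Step 6: +1 fires, +1 burnt (F count now 1)
Step 7: +0 fires, +1 burnt (F count now 0)
Fire out after step 7
Initially T: 19, now '.': 21
Total burnt (originally-T cells now '.'): 10

Answer: 10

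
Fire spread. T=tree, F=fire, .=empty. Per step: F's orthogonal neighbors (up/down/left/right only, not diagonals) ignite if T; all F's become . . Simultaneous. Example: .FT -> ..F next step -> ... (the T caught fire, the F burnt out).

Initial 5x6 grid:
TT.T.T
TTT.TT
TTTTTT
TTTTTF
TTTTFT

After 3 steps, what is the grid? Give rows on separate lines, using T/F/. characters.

Step 1: 4 trees catch fire, 2 burn out
  TT.T.T
  TTT.TT
  TTTTTF
  TTTTF.
  TTTF.F
Step 2: 4 trees catch fire, 4 burn out
  TT.T.T
  TTT.TF
  TTTTF.
  TTTF..
  TTF...
Step 3: 5 trees catch fire, 4 burn out
  TT.T.F
  TTT.F.
  TTTF..
  TTF...
  TF....

TT.T.F
TTT.F.
TTTF..
TTF...
TF....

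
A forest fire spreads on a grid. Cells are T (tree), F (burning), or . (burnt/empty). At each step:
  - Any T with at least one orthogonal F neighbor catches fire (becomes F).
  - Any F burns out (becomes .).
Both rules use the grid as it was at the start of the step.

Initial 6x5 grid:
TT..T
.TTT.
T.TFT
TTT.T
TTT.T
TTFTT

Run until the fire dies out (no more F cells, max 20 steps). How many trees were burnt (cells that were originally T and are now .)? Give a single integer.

Step 1: +6 fires, +2 burnt (F count now 6)
Step 2: +6 fires, +6 burnt (F count now 6)
Step 3: +4 fires, +6 burnt (F count now 4)
Step 4: +2 fires, +4 burnt (F count now 2)
Step 5: +2 fires, +2 burnt (F count now 2)
Step 6: +0 fires, +2 burnt (F count now 0)
Fire out after step 6
Initially T: 21, now '.': 29
Total burnt (originally-T cells now '.'): 20

Answer: 20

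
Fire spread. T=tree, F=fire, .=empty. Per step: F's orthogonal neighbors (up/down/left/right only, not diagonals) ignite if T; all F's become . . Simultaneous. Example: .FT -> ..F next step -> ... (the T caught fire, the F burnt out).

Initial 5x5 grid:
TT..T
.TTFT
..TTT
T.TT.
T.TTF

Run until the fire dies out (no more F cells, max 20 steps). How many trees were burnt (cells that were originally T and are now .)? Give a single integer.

Answer: 13

Derivation:
Step 1: +4 fires, +2 burnt (F count now 4)
Step 2: +6 fires, +4 burnt (F count now 6)
Step 3: +2 fires, +6 burnt (F count now 2)
Step 4: +1 fires, +2 burnt (F count now 1)
Step 5: +0 fires, +1 burnt (F count now 0)
Fire out after step 5
Initially T: 15, now '.': 23
Total burnt (originally-T cells now '.'): 13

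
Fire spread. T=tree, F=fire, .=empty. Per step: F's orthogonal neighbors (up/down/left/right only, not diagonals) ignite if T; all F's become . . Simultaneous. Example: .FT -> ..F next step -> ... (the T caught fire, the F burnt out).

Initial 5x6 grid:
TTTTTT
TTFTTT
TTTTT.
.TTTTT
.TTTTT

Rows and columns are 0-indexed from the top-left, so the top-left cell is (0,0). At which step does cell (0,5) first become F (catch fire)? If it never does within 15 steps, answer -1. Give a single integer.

Step 1: cell (0,5)='T' (+4 fires, +1 burnt)
Step 2: cell (0,5)='T' (+7 fires, +4 burnt)
Step 3: cell (0,5)='T' (+8 fires, +7 burnt)
Step 4: cell (0,5)='F' (+4 fires, +8 burnt)
  -> target ignites at step 4
Step 5: cell (0,5)='.' (+2 fires, +4 burnt)
Step 6: cell (0,5)='.' (+1 fires, +2 burnt)
Step 7: cell (0,5)='.' (+0 fires, +1 burnt)
  fire out at step 7

4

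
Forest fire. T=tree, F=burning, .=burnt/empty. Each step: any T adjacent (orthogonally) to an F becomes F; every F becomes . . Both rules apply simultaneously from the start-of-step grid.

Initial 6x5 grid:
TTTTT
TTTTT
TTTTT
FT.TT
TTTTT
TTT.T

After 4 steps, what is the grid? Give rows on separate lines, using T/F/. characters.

Step 1: 3 trees catch fire, 1 burn out
  TTTTT
  TTTTT
  FTTTT
  .F.TT
  FTTTT
  TTT.T
Step 2: 4 trees catch fire, 3 burn out
  TTTTT
  FTTTT
  .FTTT
  ...TT
  .FTTT
  FTT.T
Step 3: 5 trees catch fire, 4 burn out
  FTTTT
  .FTTT
  ..FTT
  ...TT
  ..FTT
  .FT.T
Step 4: 5 trees catch fire, 5 burn out
  .FTTT
  ..FTT
  ...FT
  ...TT
  ...FT
  ..F.T

.FTTT
..FTT
...FT
...TT
...FT
..F.T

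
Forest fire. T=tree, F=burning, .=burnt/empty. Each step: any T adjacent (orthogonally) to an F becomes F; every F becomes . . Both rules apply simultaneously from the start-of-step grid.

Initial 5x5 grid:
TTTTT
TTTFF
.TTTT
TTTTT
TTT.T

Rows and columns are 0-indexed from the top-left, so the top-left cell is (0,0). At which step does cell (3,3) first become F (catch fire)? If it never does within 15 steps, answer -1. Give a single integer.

Step 1: cell (3,3)='T' (+5 fires, +2 burnt)
Step 2: cell (3,3)='F' (+5 fires, +5 burnt)
  -> target ignites at step 2
Step 3: cell (3,3)='.' (+5 fires, +5 burnt)
Step 4: cell (3,3)='.' (+3 fires, +5 burnt)
Step 5: cell (3,3)='.' (+2 fires, +3 burnt)
Step 6: cell (3,3)='.' (+1 fires, +2 burnt)
Step 7: cell (3,3)='.' (+0 fires, +1 burnt)
  fire out at step 7

2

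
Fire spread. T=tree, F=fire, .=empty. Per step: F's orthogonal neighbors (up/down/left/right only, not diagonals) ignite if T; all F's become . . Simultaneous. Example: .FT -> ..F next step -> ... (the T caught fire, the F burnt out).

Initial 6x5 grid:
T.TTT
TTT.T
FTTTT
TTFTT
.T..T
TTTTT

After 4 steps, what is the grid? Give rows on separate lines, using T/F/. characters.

Step 1: 6 trees catch fire, 2 burn out
  T.TTT
  FTT.T
  .FFTT
  FF.FT
  .T..T
  TTTTT
Step 2: 6 trees catch fire, 6 burn out
  F.TTT
  .FF.T
  ...FT
  ....F
  .F..T
  TTTTT
Step 3: 4 trees catch fire, 6 burn out
  ..FTT
  ....T
  ....F
  .....
  ....F
  TFTTT
Step 4: 5 trees catch fire, 4 burn out
  ...FT
  ....F
  .....
  .....
  .....
  F.FTF

...FT
....F
.....
.....
.....
F.FTF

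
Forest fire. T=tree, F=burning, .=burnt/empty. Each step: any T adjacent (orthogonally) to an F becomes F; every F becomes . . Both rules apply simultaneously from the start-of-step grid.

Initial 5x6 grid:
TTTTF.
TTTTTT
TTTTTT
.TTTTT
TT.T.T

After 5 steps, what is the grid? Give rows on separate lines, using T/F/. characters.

Step 1: 2 trees catch fire, 1 burn out
  TTTF..
  TTTTFT
  TTTTTT
  .TTTTT
  TT.T.T
Step 2: 4 trees catch fire, 2 burn out
  TTF...
  TTTF.F
  TTTTFT
  .TTTTT
  TT.T.T
Step 3: 5 trees catch fire, 4 burn out
  TF....
  TTF...
  TTTF.F
  .TTTFT
  TT.T.T
Step 4: 5 trees catch fire, 5 burn out
  F.....
  TF....
  TTF...
  .TTF.F
  TT.T.T
Step 5: 5 trees catch fire, 5 burn out
  ......
  F.....
  TF....
  .TF...
  TT.F.F

......
F.....
TF....
.TF...
TT.F.F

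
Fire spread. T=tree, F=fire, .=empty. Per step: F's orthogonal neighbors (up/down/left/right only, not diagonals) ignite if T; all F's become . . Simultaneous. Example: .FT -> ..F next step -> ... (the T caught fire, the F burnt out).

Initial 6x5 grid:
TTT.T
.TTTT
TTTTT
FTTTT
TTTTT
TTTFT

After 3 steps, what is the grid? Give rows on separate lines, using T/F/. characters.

Step 1: 6 trees catch fire, 2 burn out
  TTT.T
  .TTTT
  FTTTT
  .FTTT
  FTTFT
  TTF.F
Step 2: 8 trees catch fire, 6 burn out
  TTT.T
  .TTTT
  .FTTT
  ..FFT
  .FF.F
  FF...
Step 3: 4 trees catch fire, 8 burn out
  TTT.T
  .FTTT
  ..FFT
  ....F
  .....
  .....

TTT.T
.FTTT
..FFT
....F
.....
.....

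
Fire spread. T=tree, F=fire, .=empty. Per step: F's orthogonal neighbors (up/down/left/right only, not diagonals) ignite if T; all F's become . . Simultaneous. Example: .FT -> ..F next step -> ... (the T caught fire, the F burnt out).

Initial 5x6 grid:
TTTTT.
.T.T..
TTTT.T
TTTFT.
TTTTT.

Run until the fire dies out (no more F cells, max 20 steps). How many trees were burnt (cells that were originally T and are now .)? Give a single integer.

Answer: 20

Derivation:
Step 1: +4 fires, +1 burnt (F count now 4)
Step 2: +5 fires, +4 burnt (F count now 5)
Step 3: +4 fires, +5 burnt (F count now 4)
Step 4: +5 fires, +4 burnt (F count now 5)
Step 5: +1 fires, +5 burnt (F count now 1)
Step 6: +1 fires, +1 burnt (F count now 1)
Step 7: +0 fires, +1 burnt (F count now 0)
Fire out after step 7
Initially T: 21, now '.': 29
Total burnt (originally-T cells now '.'): 20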